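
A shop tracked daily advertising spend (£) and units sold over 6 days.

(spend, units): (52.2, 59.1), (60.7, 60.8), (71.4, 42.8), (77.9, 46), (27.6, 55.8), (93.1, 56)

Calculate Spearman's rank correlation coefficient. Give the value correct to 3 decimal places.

Rank spend: 2, 3, 4, 5, 1, 6
Rank units: 5, 6, 1, 2, 3, 4
d = rank(spend) − rank(units): -3, -3, 3, 3, -2, 2; Σd² = 44
ρ = 1 − 6Σd² / [n(n²−1)] = 1 − 6×44 / (6×35) = 1 − 264/210 ≈ -0.257

-0.257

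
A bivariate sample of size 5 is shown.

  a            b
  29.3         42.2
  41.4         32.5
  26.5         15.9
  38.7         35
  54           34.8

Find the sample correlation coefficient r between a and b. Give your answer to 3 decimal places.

0.341

n = 5, Σa = 189.9, Σb = 160.4, Σa² = 7688.39, Σb² = 5525.94, Σab = 6237.01
nΣab − ΣaΣb = 31185.05 − 30459.96 = 725.09
nΣa² − (Σa)² = 38441.95 − 36062.01 = 2379.94; nΣb² − (Σb)² = 27629.7 − 25728.16 = 1901.54
r = 725.09 / √(2379.94 × 1901.54) = 725.09 / 2127.3343 ≈ 0.341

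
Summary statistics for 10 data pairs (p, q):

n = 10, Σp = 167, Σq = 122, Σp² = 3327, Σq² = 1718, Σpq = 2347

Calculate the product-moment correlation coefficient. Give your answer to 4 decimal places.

0.8808

r = (nΣpq − ΣpΣq) / √[(nΣp² − (Σp)²)(nΣq² − (Σq)²)]
Numerator: 10×2347 − 167×122 = 3096
Denominator: √[(33270 − 27889)(17180 − 14884)] = √[5381 × 2296] = 3514.9361
r = 3096 / 3514.9361 ≈ 0.8808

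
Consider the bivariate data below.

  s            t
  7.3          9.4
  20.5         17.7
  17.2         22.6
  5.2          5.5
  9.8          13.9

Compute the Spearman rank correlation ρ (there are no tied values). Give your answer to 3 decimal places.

0.900

Rank s: 2, 5, 4, 1, 3
Rank t: 2, 4, 5, 1, 3
d = rank(s) − rank(t): 0, 1, -1, 0, 0; Σd² = 2
ρ = 1 − 6Σd² / [n(n²−1)] = 1 − 6×2 / (5×24) = 1 − 12/120 ≈ 0.900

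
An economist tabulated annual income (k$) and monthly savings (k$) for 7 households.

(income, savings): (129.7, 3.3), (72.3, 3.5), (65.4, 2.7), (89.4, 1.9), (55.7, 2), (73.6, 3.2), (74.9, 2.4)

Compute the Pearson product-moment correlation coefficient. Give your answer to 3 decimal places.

0.339

n = 7, Σx = 561, Σy = 19, Σx² = 48448.36, Σy² = 54.04, Σxy = 1554.18
nΣxy − ΣxΣy = 10879.26 − 10659 = 220.26
nΣx² − (Σx)² = 339138.52 − 314721 = 24417.52; nΣy² − (Σy)² = 378.28 − 361 = 17.28
r = 220.26 / √(24417.52 × 17.28) = 220.26 / 649.5650 ≈ 0.339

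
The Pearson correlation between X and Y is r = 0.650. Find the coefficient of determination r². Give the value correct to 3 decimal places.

0.423

r² = (0.650)² = 0.423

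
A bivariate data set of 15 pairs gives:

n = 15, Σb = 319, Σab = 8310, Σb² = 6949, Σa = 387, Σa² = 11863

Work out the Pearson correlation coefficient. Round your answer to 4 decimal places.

0.1434

r = (nΣab − ΣaΣb) / √[(nΣa² − (Σa)²)(nΣb² − (Σb)²)]
Numerator: 15×8310 − 387×319 = 1197
Denominator: √[(177945 − 149769)(104235 − 101761)] = √[28176 × 2474] = 8349.0972
r = 1197 / 8349.0972 ≈ 0.1434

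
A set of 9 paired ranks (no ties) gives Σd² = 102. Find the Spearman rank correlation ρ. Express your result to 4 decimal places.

ρ = 1 − 6Σd² / [n(n²−1)] = 1 − 6×102 / (9×80)
  = 1 − 612/720 = 1 − 0.85000 ≈ 0.1500

0.1500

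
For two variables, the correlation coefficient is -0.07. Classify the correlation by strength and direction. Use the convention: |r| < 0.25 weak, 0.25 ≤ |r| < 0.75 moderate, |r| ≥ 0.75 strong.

weak negative

r = -0.07 < 0 so the relationship is negative.
|r| = 0.07, which falls in the weak range.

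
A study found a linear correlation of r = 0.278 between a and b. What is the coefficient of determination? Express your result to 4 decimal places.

0.0773

r² = (0.278)² = 0.0773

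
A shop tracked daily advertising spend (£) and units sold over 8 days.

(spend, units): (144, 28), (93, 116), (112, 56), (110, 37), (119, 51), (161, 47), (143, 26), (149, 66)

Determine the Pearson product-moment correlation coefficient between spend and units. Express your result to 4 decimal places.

n = 8, Σx = 1031, Σy = 427, Σx² = 136761, Σy² = 28587, Σxy = 52350
nΣxy − ΣxΣy = 418800 − 440237 = -21437
nΣx² − (Σx)² = 1094088 − 1062961 = 31127; nΣy² − (Σy)² = 228696 − 182329 = 46367
r = -21437 / √(31127 × 46367) = -21437 / 37990.3357 ≈ -0.5643

-0.5643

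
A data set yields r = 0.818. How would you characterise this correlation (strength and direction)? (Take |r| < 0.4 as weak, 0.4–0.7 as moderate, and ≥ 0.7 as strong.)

r = 0.818 > 0 so the relationship is positive.
|r| = 0.818, which falls in the strong range.

strong positive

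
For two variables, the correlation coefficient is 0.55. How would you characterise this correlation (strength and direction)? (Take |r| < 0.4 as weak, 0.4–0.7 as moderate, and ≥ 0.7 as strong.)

r = 0.55 > 0 so the relationship is positive.
|r| = 0.55, which falls in the moderate range.

moderate positive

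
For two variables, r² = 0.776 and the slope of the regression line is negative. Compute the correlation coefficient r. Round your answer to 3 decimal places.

-0.881

|r| = √0.776 = 0.881
The association is negative, so r = −0.881.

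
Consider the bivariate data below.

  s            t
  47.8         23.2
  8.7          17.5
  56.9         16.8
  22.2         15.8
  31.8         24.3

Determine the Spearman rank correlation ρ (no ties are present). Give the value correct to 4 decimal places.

Rank s: 4, 1, 5, 2, 3
Rank t: 4, 3, 2, 1, 5
d = rank(s) − rank(t): 0, -2, 3, 1, -2; Σd² = 18
ρ = 1 − 6Σd² / [n(n²−1)] = 1 − 6×18 / (5×24) = 1 − 108/120 ≈ 0.1000

0.1000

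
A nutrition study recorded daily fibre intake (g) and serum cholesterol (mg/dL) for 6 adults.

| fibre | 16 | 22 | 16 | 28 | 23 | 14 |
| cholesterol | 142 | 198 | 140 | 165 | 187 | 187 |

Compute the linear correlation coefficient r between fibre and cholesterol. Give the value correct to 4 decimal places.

0.2951

n = 6, Σx = 119, Σy = 1019, Σx² = 2505, Σy² = 176131, Σxy = 20407
nΣxy − ΣxΣy = 122442 − 121261 = 1181
nΣx² − (Σx)² = 15030 − 14161 = 869; nΣy² − (Σy)² = 1056786 − 1038361 = 18425
r = 1181 / √(869 × 18425) = 1181 / 4001.4154 ≈ 0.2951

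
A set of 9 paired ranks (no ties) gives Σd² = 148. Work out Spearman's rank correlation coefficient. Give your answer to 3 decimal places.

ρ = 1 − 6Σd² / [n(n²−1)] = 1 − 6×148 / (9×80)
  = 1 − 888/720 = 1 − 1.2333 ≈ -0.233

-0.233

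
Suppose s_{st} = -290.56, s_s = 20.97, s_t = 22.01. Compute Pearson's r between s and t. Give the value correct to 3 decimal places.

r = Cov(s,t) / (s_s · s_t) = -290.56 / (20.97 × 22.01)
  = -290.56 / 461.5497 ≈ -0.630

-0.630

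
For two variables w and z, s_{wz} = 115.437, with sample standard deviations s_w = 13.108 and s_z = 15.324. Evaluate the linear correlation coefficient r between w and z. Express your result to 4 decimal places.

0.5747

r = Cov(w,z) / (s_w · s_z) = 115.437 / (13.108 × 15.324)
  = 115.437 / 200.8670 ≈ 0.5747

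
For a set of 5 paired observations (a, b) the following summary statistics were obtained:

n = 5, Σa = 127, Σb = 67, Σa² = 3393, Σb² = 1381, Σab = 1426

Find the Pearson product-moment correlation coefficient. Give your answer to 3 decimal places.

r = (nΣab − ΣaΣb) / √[(nΣa² − (Σa)²)(nΣb² − (Σb)²)]
Numerator: 5×1426 − 127×67 = -1379
Denominator: √[(16965 − 16129)(6905 − 4489)] = √[836 × 2416] = 1421.1882
r = -1379 / 1421.1882 ≈ -0.970

-0.970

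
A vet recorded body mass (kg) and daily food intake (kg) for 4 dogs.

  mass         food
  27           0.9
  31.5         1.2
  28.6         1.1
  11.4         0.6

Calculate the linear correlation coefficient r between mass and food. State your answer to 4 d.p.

n = 4, Σx = 98.5, Σy = 3.8, Σx² = 2669.17, Σy² = 3.82, Σxy = 100.4
nΣxy − ΣxΣy = 401.6 − 374.3 = 27.3
nΣx² − (Σx)² = 10676.68 − 9702.25 = 974.43; nΣy² − (Σy)² = 15.28 − 14.44 = 0.84
r = 27.3 / √(974.43 × 0.84) = 27.3 / 28.6098 ≈ 0.9542

0.9542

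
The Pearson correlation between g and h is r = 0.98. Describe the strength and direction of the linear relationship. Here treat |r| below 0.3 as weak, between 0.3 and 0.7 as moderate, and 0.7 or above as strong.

strong positive

r = 0.98 > 0 so the relationship is positive.
|r| = 0.98, which falls in the strong range.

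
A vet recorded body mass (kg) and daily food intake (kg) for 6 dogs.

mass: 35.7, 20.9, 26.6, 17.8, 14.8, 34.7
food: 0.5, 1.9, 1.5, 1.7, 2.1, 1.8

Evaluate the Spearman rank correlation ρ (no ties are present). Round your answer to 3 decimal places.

-0.714

Rank mass: 6, 3, 4, 2, 1, 5
Rank food: 1, 5, 2, 3, 6, 4
d = rank(mass) − rank(food): 5, -2, 2, -1, -5, 1; Σd² = 60
ρ = 1 − 6Σd² / [n(n²−1)] = 1 − 6×60 / (6×35) = 1 − 360/210 ≈ -0.714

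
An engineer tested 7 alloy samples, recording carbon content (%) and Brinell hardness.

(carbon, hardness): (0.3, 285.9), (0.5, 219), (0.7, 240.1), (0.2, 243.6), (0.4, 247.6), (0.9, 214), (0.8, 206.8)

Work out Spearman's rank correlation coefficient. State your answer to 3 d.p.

Rank carbon: 2, 4, 5, 1, 3, 7, 6
Rank hardness: 7, 3, 4, 5, 6, 2, 1
d = rank(carbon) − rank(hardness): -5, 1, 1, -4, -3, 5, 5; Σd² = 102
ρ = 1 − 6Σd² / [n(n²−1)] = 1 − 6×102 / (7×48) = 1 − 612/336 ≈ -0.821

-0.821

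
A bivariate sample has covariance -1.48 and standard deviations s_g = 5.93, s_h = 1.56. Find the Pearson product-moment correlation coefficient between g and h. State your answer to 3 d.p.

r = Cov(g,h) / (s_g · s_h) = -1.48 / (5.93 × 1.56)
  = -1.48 / 9.2508 ≈ -0.160

-0.160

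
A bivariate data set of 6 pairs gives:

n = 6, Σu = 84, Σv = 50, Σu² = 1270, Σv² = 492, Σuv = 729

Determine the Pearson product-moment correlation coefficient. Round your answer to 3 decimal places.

r = (nΣuv − ΣuΣv) / √[(nΣu² − (Σu)²)(nΣv² − (Σv)²)]
Numerator: 6×729 − 84×50 = 174
Denominator: √[(7620 − 7056)(2952 − 2500)] = √[564 × 452] = 504.9040
r = 174 / 504.9040 ≈ 0.345

0.345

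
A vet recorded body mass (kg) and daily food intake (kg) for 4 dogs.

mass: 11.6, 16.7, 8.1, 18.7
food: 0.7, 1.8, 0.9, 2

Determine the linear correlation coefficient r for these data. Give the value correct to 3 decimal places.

n = 4, Σx = 55.1, Σy = 5.4, Σx² = 828.75, Σy² = 8.54, Σxy = 82.87
nΣxy − ΣxΣy = 331.48 − 297.54 = 33.94
nΣx² − (Σx)² = 3315 − 3036.01 = 278.99; nΣy² − (Σy)² = 34.16 − 29.16 = 5
r = 33.94 / √(278.99 × 5) = 33.94 / 37.3490 ≈ 0.909

0.909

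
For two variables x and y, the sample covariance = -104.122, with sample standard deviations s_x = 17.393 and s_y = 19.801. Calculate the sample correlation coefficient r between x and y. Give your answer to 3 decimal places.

r = Cov(x,y) / (s_x · s_y) = -104.122 / (17.393 × 19.801)
  = -104.122 / 344.3988 ≈ -0.302

-0.302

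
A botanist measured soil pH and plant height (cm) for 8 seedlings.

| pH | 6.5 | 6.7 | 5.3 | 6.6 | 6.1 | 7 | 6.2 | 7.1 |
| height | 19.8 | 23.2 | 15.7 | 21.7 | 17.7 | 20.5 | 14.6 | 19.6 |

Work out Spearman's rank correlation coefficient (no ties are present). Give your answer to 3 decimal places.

0.619

Rank pH: 4, 6, 1, 5, 2, 7, 3, 8
Rank height: 5, 8, 2, 7, 3, 6, 1, 4
d = rank(pH) − rank(height): -1, -2, -1, -2, -1, 1, 2, 4; Σd² = 32
ρ = 1 − 6Σd² / [n(n²−1)] = 1 − 6×32 / (8×63) = 1 − 192/504 ≈ 0.619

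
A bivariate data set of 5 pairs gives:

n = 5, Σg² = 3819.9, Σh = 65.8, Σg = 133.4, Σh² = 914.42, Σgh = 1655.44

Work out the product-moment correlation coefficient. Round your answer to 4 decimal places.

-0.8902

r = (nΣgh − ΣgΣh) / √[(nΣg² − (Σg)²)(nΣh² − (Σh)²)]
Numerator: 5×1655.44 − 133.4×65.8 = -500.52
Denominator: √[(19099.5 − 17795.56)(4572.1 − 4329.64)] = √[1303.94 × 242.46] = 562.2751
r = -500.52 / 562.2751 ≈ -0.8902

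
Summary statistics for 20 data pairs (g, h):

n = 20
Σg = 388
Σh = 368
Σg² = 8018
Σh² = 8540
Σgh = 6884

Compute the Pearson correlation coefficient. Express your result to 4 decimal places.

-0.2739

r = (nΣgh − ΣgΣh) / √[(nΣg² − (Σg)²)(nΣh² − (Σh)²)]
Numerator: 20×6884 − 388×368 = -5104
Denominator: √[(160360 − 150544)(170800 − 135424)] = √[9816 × 35376] = 18634.6670
r = -5104 / 18634.6670 ≈ -0.2739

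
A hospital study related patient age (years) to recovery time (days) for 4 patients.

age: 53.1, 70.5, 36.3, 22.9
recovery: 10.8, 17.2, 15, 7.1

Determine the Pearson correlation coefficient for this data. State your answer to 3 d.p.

0.733

n = 4, Σx = 182.8, Σy = 50.1, Σx² = 9631.96, Σy² = 687.89, Σxy = 2493.17
nΣxy − ΣxΣy = 9972.68 − 9158.28 = 814.4
nΣx² − (Σx)² = 38527.84 − 33415.84 = 5112; nΣy² − (Σy)² = 2751.56 − 2510.01 = 241.55
r = 814.4 / √(5112 × 241.55) = 814.4 / 1111.2172 ≈ 0.733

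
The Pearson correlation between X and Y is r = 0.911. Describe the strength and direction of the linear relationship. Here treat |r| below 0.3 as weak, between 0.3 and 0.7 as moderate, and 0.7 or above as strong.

strong positive

r = 0.911 > 0 so the relationship is positive.
|r| = 0.911, which falls in the strong range.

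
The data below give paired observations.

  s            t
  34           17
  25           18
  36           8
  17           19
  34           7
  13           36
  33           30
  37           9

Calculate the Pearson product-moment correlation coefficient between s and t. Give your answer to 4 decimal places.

-0.6705

n = 8, Σs = 229, Σt = 144, Σs² = 7149, Σt² = 3364, Σst = 3668
nΣst − ΣsΣt = 29344 − 32976 = -3632
nΣs² − (Σs)² = 57192 − 52441 = 4751; nΣt² − (Σt)² = 26912 − 20736 = 6176
r = -3632 / √(4751 × 6176) = -3632 / 5416.8419 ≈ -0.6705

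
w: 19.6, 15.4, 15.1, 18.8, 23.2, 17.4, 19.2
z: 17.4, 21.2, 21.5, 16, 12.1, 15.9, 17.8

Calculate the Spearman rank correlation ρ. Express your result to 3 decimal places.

-0.679

Rank w: 6, 2, 1, 4, 7, 3, 5
Rank z: 4, 6, 7, 3, 1, 2, 5
d = rank(w) − rank(z): 2, -4, -6, 1, 6, 1, 0; Σd² = 94
ρ = 1 − 6Σd² / [n(n²−1)] = 1 − 6×94 / (7×48) = 1 − 564/336 ≈ -0.679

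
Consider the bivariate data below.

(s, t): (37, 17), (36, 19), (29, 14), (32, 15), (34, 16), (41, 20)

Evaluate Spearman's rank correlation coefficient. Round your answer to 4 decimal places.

0.9429

Rank s: 5, 4, 1, 2, 3, 6
Rank t: 4, 5, 1, 2, 3, 6
d = rank(s) − rank(t): 1, -1, 0, 0, 0, 0; Σd² = 2
ρ = 1 − 6Σd² / [n(n²−1)] = 1 − 6×2 / (6×35) = 1 − 12/210 ≈ 0.9429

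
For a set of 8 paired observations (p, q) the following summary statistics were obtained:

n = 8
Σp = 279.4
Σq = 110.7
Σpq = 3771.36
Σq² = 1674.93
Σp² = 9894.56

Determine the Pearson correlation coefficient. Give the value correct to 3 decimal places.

-0.678

r = (nΣpq − ΣpΣq) / √[(nΣp² − (Σp)²)(nΣq² − (Σq)²)]
Numerator: 8×3771.36 − 279.4×110.7 = -758.7
Denominator: √[(79156.48 − 78064.36)(13399.44 − 12254.49)] = √[1092.12 × 1144.95] = 1118.2231
r = -758.7 / 1118.2231 ≈ -0.678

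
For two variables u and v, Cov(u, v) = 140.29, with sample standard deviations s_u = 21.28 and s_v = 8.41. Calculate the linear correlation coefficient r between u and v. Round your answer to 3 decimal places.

r = Cov(u,v) / (s_u · s_v) = 140.29 / (21.28 × 8.41)
  = 140.29 / 178.9648 ≈ 0.784

0.784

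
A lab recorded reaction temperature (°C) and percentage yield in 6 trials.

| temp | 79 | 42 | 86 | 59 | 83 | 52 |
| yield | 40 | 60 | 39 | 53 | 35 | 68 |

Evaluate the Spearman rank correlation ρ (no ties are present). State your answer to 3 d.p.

-0.886

Rank temp: 4, 1, 6, 3, 5, 2
Rank yield: 3, 5, 2, 4, 1, 6
d = rank(temp) − rank(yield): 1, -4, 4, -1, 4, -4; Σd² = 66
ρ = 1 − 6Σd² / [n(n²−1)] = 1 − 6×66 / (6×35) = 1 − 396/210 ≈ -0.886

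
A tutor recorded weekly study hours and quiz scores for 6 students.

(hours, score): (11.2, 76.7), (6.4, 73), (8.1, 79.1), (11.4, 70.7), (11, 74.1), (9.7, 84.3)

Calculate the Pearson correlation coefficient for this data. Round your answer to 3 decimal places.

n = 6, Σx = 57.8, Σy = 457.9, Σx² = 577.06, Σy² = 35064.49, Σxy = 4405.74
nΣxy − ΣxΣy = 26434.44 − 26466.62 = -32.18
nΣx² − (Σx)² = 3462.36 − 3340.84 = 121.52; nΣy² − (Σy)² = 210386.94 − 209672.41 = 714.53
r = -32.18 / √(121.52 × 714.53) = -32.18 / 294.6688 ≈ -0.109

-0.109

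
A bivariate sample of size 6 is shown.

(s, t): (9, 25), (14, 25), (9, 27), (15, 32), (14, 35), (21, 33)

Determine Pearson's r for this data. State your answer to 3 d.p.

0.637

n = 6, Σs = 82, Σt = 177, Σs² = 1220, Σt² = 5317, Σst = 2481
nΣst − ΣsΣt = 14886 − 14514 = 372
nΣs² − (Σs)² = 7320 − 6724 = 596; nΣt² − (Σt)² = 31902 − 31329 = 573
r = 372 / √(596 × 573) = 372 / 584.3869 ≈ 0.637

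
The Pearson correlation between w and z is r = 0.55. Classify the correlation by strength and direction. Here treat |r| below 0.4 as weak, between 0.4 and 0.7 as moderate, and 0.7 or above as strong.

r = 0.55 > 0 so the relationship is positive.
|r| = 0.55, which falls in the moderate range.

moderate positive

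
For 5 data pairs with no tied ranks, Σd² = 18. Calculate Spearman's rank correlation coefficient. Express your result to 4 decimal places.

ρ = 1 − 6Σd² / [n(n²−1)] = 1 − 6×18 / (5×24)
  = 1 − 108/120 = 1 − 0.90000 ≈ 0.1000

0.1000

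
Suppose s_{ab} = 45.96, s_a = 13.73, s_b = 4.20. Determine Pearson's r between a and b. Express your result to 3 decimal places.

r = Cov(a,b) / (s_a · s_b) = 45.96 / (13.73 × 4.20)
  = 45.96 / 57.6660 ≈ 0.797

0.797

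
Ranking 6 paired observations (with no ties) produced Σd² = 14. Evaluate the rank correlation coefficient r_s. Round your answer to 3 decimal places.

0.600

ρ = 1 − 6Σd² / [n(n²−1)] = 1 − 6×14 / (6×35)
  = 1 − 84/210 = 1 − 0.4000 ≈ 0.600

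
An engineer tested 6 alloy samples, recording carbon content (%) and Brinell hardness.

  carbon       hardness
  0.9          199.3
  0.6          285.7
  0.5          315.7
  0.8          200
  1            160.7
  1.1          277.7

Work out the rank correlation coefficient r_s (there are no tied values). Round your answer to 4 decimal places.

Rank carbon: 4, 2, 1, 3, 5, 6
Rank hardness: 2, 5, 6, 3, 1, 4
d = rank(carbon) − rank(hardness): 2, -3, -5, 0, 4, 2; Σd² = 58
ρ = 1 − 6Σd² / [n(n²−1)] = 1 − 6×58 / (6×35) = 1 − 348/210 ≈ -0.6571

-0.6571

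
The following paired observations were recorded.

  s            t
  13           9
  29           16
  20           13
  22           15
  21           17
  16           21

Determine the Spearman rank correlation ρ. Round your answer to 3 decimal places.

0.257

Rank s: 1, 6, 3, 5, 4, 2
Rank t: 1, 4, 2, 3, 5, 6
d = rank(s) − rank(t): 0, 2, 1, 2, -1, -4; Σd² = 26
ρ = 1 − 6Σd² / [n(n²−1)] = 1 − 6×26 / (6×35) = 1 − 156/210 ≈ 0.257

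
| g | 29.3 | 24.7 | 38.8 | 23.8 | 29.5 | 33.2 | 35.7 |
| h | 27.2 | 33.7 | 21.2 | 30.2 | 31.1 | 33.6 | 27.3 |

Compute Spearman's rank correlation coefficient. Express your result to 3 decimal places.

-0.464

Rank g: 3, 2, 7, 1, 4, 5, 6
Rank h: 2, 7, 1, 4, 5, 6, 3
d = rank(g) − rank(h): 1, -5, 6, -3, -1, -1, 3; Σd² = 82
ρ = 1 − 6Σd² / [n(n²−1)] = 1 − 6×82 / (7×48) = 1 − 492/336 ≈ -0.464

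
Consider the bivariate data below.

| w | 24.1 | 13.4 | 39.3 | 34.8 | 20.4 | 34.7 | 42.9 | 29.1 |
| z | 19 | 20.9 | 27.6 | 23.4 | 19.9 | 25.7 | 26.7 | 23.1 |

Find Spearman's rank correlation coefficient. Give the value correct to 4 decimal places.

Rank w: 3, 1, 7, 6, 2, 5, 8, 4
Rank z: 1, 3, 8, 5, 2, 6, 7, 4
d = rank(w) − rank(z): 2, -2, -1, 1, 0, -1, 1, 0; Σd² = 12
ρ = 1 − 6Σd² / [n(n²−1)] = 1 − 6×12 / (8×63) = 1 − 72/504 ≈ 0.8571

0.8571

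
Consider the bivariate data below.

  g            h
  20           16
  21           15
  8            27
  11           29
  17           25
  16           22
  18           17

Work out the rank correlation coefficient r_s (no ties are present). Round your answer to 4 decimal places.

-0.9286

Rank g: 6, 7, 1, 2, 4, 3, 5
Rank h: 2, 1, 6, 7, 5, 4, 3
d = rank(g) − rank(h): 4, 6, -5, -5, -1, -1, 2; Σd² = 108
ρ = 1 − 6Σd² / [n(n²−1)] = 1 − 6×108 / (7×48) = 1 − 648/336 ≈ -0.9286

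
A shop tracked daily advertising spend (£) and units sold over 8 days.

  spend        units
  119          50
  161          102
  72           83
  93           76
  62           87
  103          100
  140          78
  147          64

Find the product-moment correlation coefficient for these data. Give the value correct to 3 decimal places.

n = 8, Σx = 897, Σy = 640, Σx² = 109577, Σy² = 53318, Σxy = 71438
nΣxy − ΣxΣy = 571504 − 574080 = -2576
nΣx² − (Σx)² = 876616 − 804609 = 72007; nΣy² − (Σy)² = 426544 − 409600 = 16944
r = -2576 / √(72007 × 16944) = -2576 / 34929.7382 ≈ -0.074

-0.074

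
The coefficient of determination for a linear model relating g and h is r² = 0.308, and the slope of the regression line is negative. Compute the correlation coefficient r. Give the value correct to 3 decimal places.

|r| = √0.308 = 0.555
The association is negative, so r = −0.555.

-0.555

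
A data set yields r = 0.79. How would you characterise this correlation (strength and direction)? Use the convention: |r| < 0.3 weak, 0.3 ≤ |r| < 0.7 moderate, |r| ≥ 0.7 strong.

r = 0.79 > 0 so the relationship is positive.
|r| = 0.79, which falls in the strong range.

strong positive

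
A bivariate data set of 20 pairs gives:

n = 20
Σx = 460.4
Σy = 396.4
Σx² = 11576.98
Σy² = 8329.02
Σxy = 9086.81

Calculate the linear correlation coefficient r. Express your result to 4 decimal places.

r = (nΣxy − ΣxΣy) / √[(nΣx² − (Σx)²)(nΣy² − (Σy)²)]
Numerator: 20×9086.81 − 460.4×396.4 = -766.36
Denominator: √[(231539.6 − 211968.16)(166580.4 − 157132.96)] = √[19571.44 × 9447.44] = 13597.7941
r = -766.36 / 13597.7941 ≈ -0.0564

-0.0564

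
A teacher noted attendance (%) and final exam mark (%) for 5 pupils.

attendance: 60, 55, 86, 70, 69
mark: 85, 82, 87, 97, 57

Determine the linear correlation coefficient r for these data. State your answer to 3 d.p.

n = 5, Σx = 340, Σy = 408, Σx² = 23682, Σy² = 34176, Σxy = 27815
nΣxy − ΣxΣy = 139075 − 138720 = 355
nΣx² − (Σx)² = 118410 − 115600 = 2810; nΣy² − (Σy)² = 170880 − 166464 = 4416
r = 355 / √(2810 × 4416) = 355 / 3522.6354 ≈ 0.101

0.101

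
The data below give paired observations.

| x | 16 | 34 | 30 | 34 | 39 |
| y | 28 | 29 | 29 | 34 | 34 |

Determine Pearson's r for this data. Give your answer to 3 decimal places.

0.712

n = 5, Σx = 153, Σy = 154, Σx² = 4989, Σy² = 4778, Σxy = 4786
nΣxy − ΣxΣy = 23930 − 23562 = 368
nΣx² − (Σx)² = 24945 − 23409 = 1536; nΣy² − (Σy)² = 23890 − 23716 = 174
r = 368 / √(1536 × 174) = 368 / 516.9758 ≈ 0.712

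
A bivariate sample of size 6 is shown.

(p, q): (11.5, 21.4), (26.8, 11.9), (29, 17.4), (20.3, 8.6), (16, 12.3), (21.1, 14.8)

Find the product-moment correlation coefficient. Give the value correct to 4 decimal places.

n = 6, Σp = 124.7, Σq = 86.4, Σp² = 2804.79, Σq² = 1346.62, Σpq = 1753.28
nΣpq − ΣpΣq = 10519.68 − 10774.08 = -254.4
nΣp² − (Σp)² = 16828.74 − 15550.09 = 1278.65; nΣq² − (Σq)² = 8079.72 − 7464.96 = 614.76
r = -254.4 / √(1278.65 × 614.76) = -254.4 / 886.6019 ≈ -0.2869

-0.2869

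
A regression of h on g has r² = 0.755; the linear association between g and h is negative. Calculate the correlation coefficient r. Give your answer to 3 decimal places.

|r| = √0.755 = 0.869
The association is negative, so r = −0.869.

-0.869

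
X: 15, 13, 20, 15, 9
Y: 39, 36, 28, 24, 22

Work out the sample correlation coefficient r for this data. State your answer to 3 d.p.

0.215

n = 5, ΣX = 72, ΣY = 149, ΣX² = 1100, ΣY² = 4661, ΣXY = 2171
nΣXY − ΣXΣY = 10855 − 10728 = 127
nΣX² − (ΣX)² = 5500 − 5184 = 316; nΣY² − (ΣY)² = 23305 − 22201 = 1104
r = 127 / √(316 × 1104) = 127 / 590.6471 ≈ 0.215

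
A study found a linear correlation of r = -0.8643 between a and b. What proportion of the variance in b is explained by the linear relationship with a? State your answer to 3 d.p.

0.747

r² = (-0.8643)² = 0.747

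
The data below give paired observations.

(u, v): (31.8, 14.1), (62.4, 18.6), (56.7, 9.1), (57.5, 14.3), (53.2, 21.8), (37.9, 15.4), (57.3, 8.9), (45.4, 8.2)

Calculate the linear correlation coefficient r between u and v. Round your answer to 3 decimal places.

n = 8, Σu = 402.2, Σv = 110.4, Σu² = 21037.24, Σv² = 1690.92, Σuv = 5572.91
nΣuv − ΣuΣv = 44583.28 − 44402.88 = 180.4
nΣu² − (Σu)² = 168297.92 − 161764.84 = 6533.08; nΣv² − (Σv)² = 13527.36 − 12188.16 = 1339.2
r = 180.4 / √(6533.08 × 1339.2) = 180.4 / 2957.8879 ≈ 0.061

0.061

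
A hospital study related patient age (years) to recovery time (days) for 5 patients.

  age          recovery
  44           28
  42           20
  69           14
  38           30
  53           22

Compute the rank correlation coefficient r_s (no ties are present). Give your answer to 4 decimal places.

-0.7000

Rank age: 3, 2, 5, 1, 4
Rank recovery: 4, 2, 1, 5, 3
d = rank(age) − rank(recovery): -1, 0, 4, -4, 1; Σd² = 34
ρ = 1 − 6Σd² / [n(n²−1)] = 1 − 6×34 / (5×24) = 1 − 204/120 ≈ -0.7000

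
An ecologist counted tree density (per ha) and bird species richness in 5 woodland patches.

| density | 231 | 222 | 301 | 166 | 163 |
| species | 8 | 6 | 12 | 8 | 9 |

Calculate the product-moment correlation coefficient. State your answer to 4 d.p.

0.5512

n = 5, Σx = 1083, Σy = 43, Σx² = 247371, Σy² = 389, Σxy = 9587
nΣxy − ΣxΣy = 47935 − 46569 = 1366
nΣx² − (Σx)² = 1236855 − 1172889 = 63966; nΣy² − (Σy)² = 1945 − 1849 = 96
r = 1366 / √(63966 × 96) = 1366 / 2478.0508 ≈ 0.5512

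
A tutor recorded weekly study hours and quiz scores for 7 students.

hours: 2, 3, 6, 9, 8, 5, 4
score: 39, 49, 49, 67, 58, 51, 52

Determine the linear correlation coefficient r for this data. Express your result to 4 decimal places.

n = 7, Σx = 37, Σy = 365, Σx² = 235, Σy² = 19481, Σxy = 2049
nΣxy − ΣxΣy = 14343 − 13505 = 838
nΣx² − (Σx)² = 1645 − 1369 = 276; nΣy² − (Σy)² = 136367 − 133225 = 3142
r = 838 / √(276 × 3142) = 838 / 931.2314 ≈ 0.8999

0.8999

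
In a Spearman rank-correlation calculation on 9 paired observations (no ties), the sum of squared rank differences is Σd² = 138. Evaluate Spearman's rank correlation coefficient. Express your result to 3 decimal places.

-0.150

ρ = 1 − 6Σd² / [n(n²−1)] = 1 − 6×138 / (9×80)
  = 1 − 828/720 = 1 − 1.1500 ≈ -0.150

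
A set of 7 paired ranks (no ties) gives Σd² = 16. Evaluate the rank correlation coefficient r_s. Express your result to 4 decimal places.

ρ = 1 − 6Σd² / [n(n²−1)] = 1 − 6×16 / (7×48)
  = 1 − 96/336 = 1 − 0.28571 ≈ 0.7143

0.7143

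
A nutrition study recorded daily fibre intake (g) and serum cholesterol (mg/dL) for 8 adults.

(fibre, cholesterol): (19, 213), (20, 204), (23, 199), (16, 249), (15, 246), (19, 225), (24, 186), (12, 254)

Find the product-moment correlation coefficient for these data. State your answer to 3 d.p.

n = 8, Σx = 148, Σy = 1776, Σx² = 2852, Σy² = 398840, Σxy = 32165
nΣxy − ΣxΣy = 257320 − 262848 = -5528
nΣx² − (Σx)² = 22816 − 21904 = 912; nΣy² − (Σy)² = 3190720 − 3154176 = 36544
r = -5528 / √(912 × 36544) = -5528 / 5773.0519 ≈ -0.958

-0.958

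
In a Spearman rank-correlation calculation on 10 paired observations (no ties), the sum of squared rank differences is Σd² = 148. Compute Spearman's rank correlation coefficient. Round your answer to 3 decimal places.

0.103

ρ = 1 − 6Σd² / [n(n²−1)] = 1 − 6×148 / (10×99)
  = 1 − 888/990 = 1 − 0.8970 ≈ 0.103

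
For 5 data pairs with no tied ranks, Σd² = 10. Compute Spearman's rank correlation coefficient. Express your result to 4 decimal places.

ρ = 1 − 6Σd² / [n(n²−1)] = 1 − 6×10 / (5×24)
  = 1 − 60/120 = 1 − 0.50000 ≈ 0.5000

0.5000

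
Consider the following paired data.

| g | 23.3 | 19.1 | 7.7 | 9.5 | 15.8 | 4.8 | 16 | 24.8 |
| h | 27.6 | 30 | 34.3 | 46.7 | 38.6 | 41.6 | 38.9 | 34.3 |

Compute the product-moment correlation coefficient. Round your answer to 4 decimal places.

n = 8, Σg = 121, Σh = 292, Σg² = 2200.96, Σh² = 10929.36, Σgh = 4206.44
nΣgh − ΣgΣh = 33651.52 − 35332 = -1680.48
nΣg² − (Σg)² = 17607.68 − 14641 = 2966.68; nΣh² − (Σh)² = 87434.88 − 85264 = 2170.88
r = -1680.48 / √(2966.68 × 2170.88) = -1680.48 / 2537.7759 ≈ -0.6622

-0.6622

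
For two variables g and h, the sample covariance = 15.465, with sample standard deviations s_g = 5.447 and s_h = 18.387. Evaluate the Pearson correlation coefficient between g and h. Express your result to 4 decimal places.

r = Cov(g,h) / (s_g · s_h) = 15.465 / (5.447 × 18.387)
  = 15.465 / 100.1540 ≈ 0.1544

0.1544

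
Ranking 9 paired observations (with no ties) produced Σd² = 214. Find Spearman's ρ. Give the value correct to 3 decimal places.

-0.783

ρ = 1 − 6Σd² / [n(n²−1)] = 1 − 6×214 / (9×80)
  = 1 − 1284/720 = 1 − 1.7833 ≈ -0.783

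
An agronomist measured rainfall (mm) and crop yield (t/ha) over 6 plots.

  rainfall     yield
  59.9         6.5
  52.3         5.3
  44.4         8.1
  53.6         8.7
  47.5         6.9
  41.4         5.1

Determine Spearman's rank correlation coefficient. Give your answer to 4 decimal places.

Rank rainfall: 6, 4, 2, 5, 3, 1
Rank yield: 3, 2, 5, 6, 4, 1
d = rank(rainfall) − rank(yield): 3, 2, -3, -1, -1, 0; Σd² = 24
ρ = 1 − 6Σd² / [n(n²−1)] = 1 − 6×24 / (6×35) = 1 − 144/210 ≈ 0.3143

0.3143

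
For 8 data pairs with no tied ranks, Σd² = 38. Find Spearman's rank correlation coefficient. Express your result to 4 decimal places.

0.5476

ρ = 1 − 6Σd² / [n(n²−1)] = 1 − 6×38 / (8×63)
  = 1 − 228/504 = 1 − 0.45238 ≈ 0.5476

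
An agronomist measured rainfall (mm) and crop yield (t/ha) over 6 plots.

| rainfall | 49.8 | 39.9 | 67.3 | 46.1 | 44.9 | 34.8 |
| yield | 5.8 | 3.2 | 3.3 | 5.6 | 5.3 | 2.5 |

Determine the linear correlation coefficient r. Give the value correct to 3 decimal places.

n = 6, Σx = 282.8, Σy = 25.7, Σx² = 13953.6, Σy² = 120.47, Σxy = 1221.74
nΣxy − ΣxΣy = 7330.44 − 7267.96 = 62.48
nΣx² − (Σx)² = 83721.6 − 79975.84 = 3745.76; nΣy² − (Σy)² = 722.82 − 660.49 = 62.33
r = 62.48 / √(3745.76 × 62.33) = 62.48 / 483.1907 ≈ 0.129

0.129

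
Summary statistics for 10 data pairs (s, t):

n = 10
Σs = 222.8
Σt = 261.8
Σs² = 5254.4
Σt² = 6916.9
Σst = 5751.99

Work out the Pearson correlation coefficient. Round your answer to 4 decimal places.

-0.5983

r = (nΣst − ΣsΣt) / √[(nΣs² − (Σs)²)(nΣt² − (Σt)²)]
Numerator: 10×5751.99 − 222.8×261.8 = -809.14
Denominator: √[(52544 − 49639.84)(69169 − 68539.24)] = √[2904.16 × 629.76] = 1352.3771
r = -809.14 / 1352.3771 ≈ -0.5983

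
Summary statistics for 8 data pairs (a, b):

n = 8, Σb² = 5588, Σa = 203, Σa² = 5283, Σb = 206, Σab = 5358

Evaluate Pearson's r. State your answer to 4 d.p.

0.6762

r = (nΣab − ΣaΣb) / √[(nΣa² − (Σa)²)(nΣb² − (Σb)²)]
Numerator: 8×5358 − 203×206 = 1046
Denominator: √[(42264 − 41209)(44704 − 42436)] = √[1055 × 2268] = 1546.8484
r = 1046 / 1546.8484 ≈ 0.6762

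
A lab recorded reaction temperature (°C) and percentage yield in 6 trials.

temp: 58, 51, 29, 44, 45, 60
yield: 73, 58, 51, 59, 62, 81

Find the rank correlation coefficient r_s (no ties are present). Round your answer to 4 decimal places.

0.8286

Rank temp: 5, 4, 1, 2, 3, 6
Rank yield: 5, 2, 1, 3, 4, 6
d = rank(temp) − rank(yield): 0, 2, 0, -1, -1, 0; Σd² = 6
ρ = 1 − 6Σd² / [n(n²−1)] = 1 − 6×6 / (6×35) = 1 − 36/210 ≈ 0.8286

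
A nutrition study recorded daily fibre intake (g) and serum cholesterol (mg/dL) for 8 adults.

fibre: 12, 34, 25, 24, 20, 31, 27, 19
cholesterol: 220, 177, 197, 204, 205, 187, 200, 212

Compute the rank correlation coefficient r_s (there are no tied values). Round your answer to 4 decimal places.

-0.9762

Rank fibre: 1, 8, 5, 4, 3, 7, 6, 2
Rank cholesterol: 8, 1, 3, 5, 6, 2, 4, 7
d = rank(fibre) − rank(cholesterol): -7, 7, 2, -1, -3, 5, 2, -5; Σd² = 166
ρ = 1 − 6Σd² / [n(n²−1)] = 1 − 6×166 / (8×63) = 1 − 996/504 ≈ -0.9762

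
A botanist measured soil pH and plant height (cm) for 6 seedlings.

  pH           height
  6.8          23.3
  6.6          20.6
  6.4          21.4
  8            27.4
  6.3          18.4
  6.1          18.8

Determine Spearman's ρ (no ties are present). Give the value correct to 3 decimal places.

0.886

Rank pH: 5, 4, 3, 6, 2, 1
Rank height: 5, 3, 4, 6, 1, 2
d = rank(pH) − rank(height): 0, 1, -1, 0, 1, -1; Σd² = 4
ρ = 1 − 6Σd² / [n(n²−1)] = 1 − 6×4 / (6×35) = 1 − 24/210 ≈ 0.886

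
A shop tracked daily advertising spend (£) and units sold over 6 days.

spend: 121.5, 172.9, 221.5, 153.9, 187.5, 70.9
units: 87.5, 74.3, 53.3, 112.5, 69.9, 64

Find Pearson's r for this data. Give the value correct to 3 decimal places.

n = 6, Σx = 928.2, Σy = 461.5, Σx² = 157587.18, Σy² = 37655.89, Σxy = 70241.27
nΣxy − ΣxΣy = 421447.62 − 428364.3 = -6916.68
nΣx² − (Σx)² = 945523.08 − 861555.24 = 83967.84; nΣy² − (Σy)² = 225935.34 − 212982.25 = 12953.09
r = -6916.68 / √(83967.84 × 12953.09) = -6916.68 / 32979.4328 ≈ -0.210

-0.210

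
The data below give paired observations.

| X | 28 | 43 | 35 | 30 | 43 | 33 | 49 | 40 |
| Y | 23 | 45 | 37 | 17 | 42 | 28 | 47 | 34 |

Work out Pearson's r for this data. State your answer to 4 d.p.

0.9215

n = 8, ΣX = 301, ΣY = 273, ΣX² = 11697, ΣY² = 10125, ΣXY = 10777
nΣXY − ΣXΣY = 86216 − 82173 = 4043
nΣX² − (ΣX)² = 93576 − 90601 = 2975; nΣY² − (ΣY)² = 81000 − 74529 = 6471
r = 4043 / √(2975 × 6471) = 4043 / 4387.6218 ≈ 0.9215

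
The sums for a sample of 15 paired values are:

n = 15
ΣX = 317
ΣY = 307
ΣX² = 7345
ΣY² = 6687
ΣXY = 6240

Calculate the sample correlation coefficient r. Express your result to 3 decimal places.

r = (nΣXY − ΣXΣY) / √[(nΣX² − (ΣX)²)(nΣY² − (ΣY)²)]
Numerator: 15×6240 − 317×307 = -3719
Denominator: √[(110175 − 100489)(100305 − 94249)] = √[9686 × 6056] = 7658.8782
r = -3719 / 7658.8782 ≈ -0.486

-0.486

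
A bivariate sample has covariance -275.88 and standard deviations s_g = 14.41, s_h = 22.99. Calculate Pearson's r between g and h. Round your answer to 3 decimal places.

r = Cov(g,h) / (s_g · s_h) = -275.88 / (14.41 × 22.99)
  = -275.88 / 331.2859 ≈ -0.833

-0.833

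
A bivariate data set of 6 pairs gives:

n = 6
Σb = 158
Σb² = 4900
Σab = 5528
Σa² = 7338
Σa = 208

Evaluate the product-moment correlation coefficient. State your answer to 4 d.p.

0.1651

r = (nΣab − ΣaΣb) / √[(nΣa² − (Σa)²)(nΣb² − (Σb)²)]
Numerator: 6×5528 − 208×158 = 304
Denominator: √[(44028 − 43264)(29400 − 24964)] = √[764 × 4436] = 1840.9519
r = 304 / 1840.9519 ≈ 0.1651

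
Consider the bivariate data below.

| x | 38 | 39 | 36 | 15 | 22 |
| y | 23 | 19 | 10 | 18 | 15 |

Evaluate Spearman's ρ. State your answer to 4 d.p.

0.5000

Rank x: 4, 5, 3, 1, 2
Rank y: 5, 4, 1, 3, 2
d = rank(x) − rank(y): -1, 1, 2, -2, 0; Σd² = 10
ρ = 1 − 6Σd² / [n(n²−1)] = 1 − 6×10 / (5×24) = 1 − 60/120 ≈ 0.5000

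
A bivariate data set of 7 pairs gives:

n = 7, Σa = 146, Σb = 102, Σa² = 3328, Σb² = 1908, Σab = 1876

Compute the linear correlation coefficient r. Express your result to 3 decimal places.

-0.728

r = (nΣab − ΣaΣb) / √[(nΣa² − (Σa)²)(nΣb² − (Σb)²)]
Numerator: 7×1876 − 146×102 = -1760
Denominator: √[(23296 − 21316)(13356 − 10404)] = √[1980 × 2952] = 2417.6352
r = -1760 / 2417.6352 ≈ -0.728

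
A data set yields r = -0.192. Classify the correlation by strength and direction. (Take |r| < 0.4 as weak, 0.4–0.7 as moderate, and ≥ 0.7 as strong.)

weak negative

r = -0.192 < 0 so the relationship is negative.
|r| = 0.192, which falls in the weak range.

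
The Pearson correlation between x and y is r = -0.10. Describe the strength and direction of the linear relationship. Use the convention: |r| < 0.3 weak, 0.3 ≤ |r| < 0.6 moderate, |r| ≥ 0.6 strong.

weak negative

r = -0.10 < 0 so the relationship is negative.
|r| = 0.10, which falls in the weak range.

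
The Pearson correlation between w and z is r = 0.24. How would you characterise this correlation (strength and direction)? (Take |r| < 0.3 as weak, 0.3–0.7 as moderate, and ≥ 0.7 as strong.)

r = 0.24 > 0 so the relationship is positive.
|r| = 0.24, which falls in the weak range.

weak positive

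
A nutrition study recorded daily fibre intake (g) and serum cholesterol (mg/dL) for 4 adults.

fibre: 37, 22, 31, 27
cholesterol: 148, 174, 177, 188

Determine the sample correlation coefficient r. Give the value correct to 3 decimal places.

-0.706

n = 4, Σx = 117, Σy = 687, Σx² = 3543, Σy² = 118853, Σxy = 19867
nΣxy − ΣxΣy = 79468 − 80379 = -911
nΣx² − (Σx)² = 14172 − 13689 = 483; nΣy² − (Σy)² = 475412 − 471969 = 3443
r = -911 / √(483 × 3443) = -911 / 1289.5616 ≈ -0.706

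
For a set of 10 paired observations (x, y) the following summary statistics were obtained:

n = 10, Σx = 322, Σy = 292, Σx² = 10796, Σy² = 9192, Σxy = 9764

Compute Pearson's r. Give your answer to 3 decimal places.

0.678

r = (nΣxy − ΣxΣy) / √[(nΣx² − (Σx)²)(nΣy² − (Σy)²)]
Numerator: 10×9764 − 322×292 = 3616
Denominator: √[(107960 − 103684)(91920 − 85264)] = √[4276 × 6656] = 5334.8904
r = 3616 / 5334.8904 ≈ 0.678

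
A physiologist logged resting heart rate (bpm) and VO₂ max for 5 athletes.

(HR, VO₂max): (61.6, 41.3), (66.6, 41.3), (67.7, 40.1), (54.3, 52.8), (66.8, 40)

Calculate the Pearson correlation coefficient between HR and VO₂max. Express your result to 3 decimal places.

-0.931

n = 5, Σx = 317, Σy = 215.5, Σx² = 20224.14, Σy² = 9407.23, Σxy = 13548.47
nΣxy − ΣxΣy = 67742.35 − 68313.5 = -571.15
nΣx² − (Σx)² = 101120.7 − 100489 = 631.7; nΣy² − (Σy)² = 47036.15 − 46440.25 = 595.9
r = -571.15 / √(631.7 × 595.9) = -571.15 / 613.5389 ≈ -0.931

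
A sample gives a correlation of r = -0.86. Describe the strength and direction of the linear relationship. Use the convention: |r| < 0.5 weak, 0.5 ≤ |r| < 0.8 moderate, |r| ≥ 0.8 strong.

strong negative

r = -0.86 < 0 so the relationship is negative.
|r| = 0.86, which falls in the strong range.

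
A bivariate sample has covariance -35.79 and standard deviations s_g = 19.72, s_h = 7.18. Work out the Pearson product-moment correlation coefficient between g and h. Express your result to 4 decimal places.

-0.2528

r = Cov(g,h) / (s_g · s_h) = -35.79 / (19.72 × 7.18)
  = -35.79 / 141.5896 ≈ -0.2528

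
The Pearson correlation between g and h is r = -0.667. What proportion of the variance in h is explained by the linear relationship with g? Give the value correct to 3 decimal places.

0.445

r² = (-0.667)² = 0.445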